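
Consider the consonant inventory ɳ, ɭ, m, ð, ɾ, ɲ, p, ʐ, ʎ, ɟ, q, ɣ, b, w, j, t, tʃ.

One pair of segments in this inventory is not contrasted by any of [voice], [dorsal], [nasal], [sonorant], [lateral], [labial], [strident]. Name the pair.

ɟ, ɣ

/ɟ/ (voiced palatal stop) and /ɣ/ (voiced velar fricative) are both [+voice], [+dorsal], [-nasal], [-sonorant], [-lateral], [-labial], [-strident], so none of the listed features separates them. (They do differ in [continuant] and [back], which are not among the given features.) Every other pair in the inventory differs on at least one listed feature.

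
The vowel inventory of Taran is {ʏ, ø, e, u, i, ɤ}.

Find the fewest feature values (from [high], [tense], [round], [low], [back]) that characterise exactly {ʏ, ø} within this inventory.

Every target segment is [-back], [+round]; each remaining inventory member fails at least one of these. Each conjunct is needed — [+round] alone would also admit /u/; [-back] alone would also admit /e, i/ — and no other single listed feature has exactly this extension, so two is the minimum.

[-back, +round]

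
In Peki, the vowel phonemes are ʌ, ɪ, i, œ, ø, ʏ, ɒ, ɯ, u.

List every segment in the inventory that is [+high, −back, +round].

Checking each segment against [+high], [−back], [+round]: /ʏ/ (high front rounded lax vowel) satisfies every feature; every other segment in the inventory fails at least one.

ʏ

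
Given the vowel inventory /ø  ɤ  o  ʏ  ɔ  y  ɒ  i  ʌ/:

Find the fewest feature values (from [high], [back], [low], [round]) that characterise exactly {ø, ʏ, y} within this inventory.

Every target segment is [−back], [+round]; each remaining inventory member fails at least one of these. Each conjunct is needed — [+round] alone would also admit /o, ɔ, ɒ/; [−back] alone would also admit /i/ — and no other single listed feature has exactly this extension, so two is the minimum.

[−back, +round]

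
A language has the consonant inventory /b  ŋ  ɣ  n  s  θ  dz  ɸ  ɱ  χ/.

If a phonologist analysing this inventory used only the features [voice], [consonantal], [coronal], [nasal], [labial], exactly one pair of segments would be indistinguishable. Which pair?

s, θ

On the given features, /s/ and /θ/ have an identical profile: [-voice], [+consonantal], [+coronal], [-nasal], [-labial]. No other two segments in the inventory coincide on all 5 features. (They do differ in [strident] and [distributed], which are not among the given features.)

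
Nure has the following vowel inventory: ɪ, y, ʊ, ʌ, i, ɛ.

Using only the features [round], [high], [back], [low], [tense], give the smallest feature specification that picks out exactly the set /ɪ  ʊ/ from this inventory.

[+high, −tense]

Every target segment is [+high], [−tense]; each remaining inventory member fails at least one of these. Each conjunct is needed — [−tense] alone would also admit /ʌ, ɛ/; [+high] alone would also admit /y, i/ — and no other single listed feature has exactly this extension, so two is the minimum.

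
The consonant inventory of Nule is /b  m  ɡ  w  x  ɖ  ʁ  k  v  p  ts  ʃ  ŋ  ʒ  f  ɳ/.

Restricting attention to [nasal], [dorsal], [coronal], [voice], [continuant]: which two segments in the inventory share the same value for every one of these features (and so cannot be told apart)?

Both /ʁ/ and /w/ are [−nasal], [+dorsal], [−coronal], [+voice], [+continuant]. Since the list omits [labial], [round] and [high] — which do distinguish the voiced uvular fricative from the labial-velar glide — this pair collapses; all other pairs remain distinct.

ʁ, w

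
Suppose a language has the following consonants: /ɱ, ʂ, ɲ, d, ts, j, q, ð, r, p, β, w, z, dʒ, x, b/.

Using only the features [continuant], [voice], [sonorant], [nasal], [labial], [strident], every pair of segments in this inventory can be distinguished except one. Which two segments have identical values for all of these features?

/j/ (palatal glide) and /r/ (alveolar trill) are both [+continuant], [+voice], [+sonorant], [−nasal], [−labial], [−strident], so none of the listed features separates them. (They do differ in [dorsal], which is not among the given features.) Every other pair in the inventory differs on at least one listed feature.

j, r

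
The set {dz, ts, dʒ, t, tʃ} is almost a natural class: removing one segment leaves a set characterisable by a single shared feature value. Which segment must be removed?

[delayed release] (equivalently [strident]) groups all but one: /dz, dʒ, ts, tʃ/ share [+delayed release] while /t/ (voiceless alveolar stop) alone is [−delayed release]. Removing any other segment would not leave a single-feature class that excludes it.

t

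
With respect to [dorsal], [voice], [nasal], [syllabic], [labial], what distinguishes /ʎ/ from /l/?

[dorsal]

/ʎ/ (palatal lateral approximant) and /l/ (alveolar lateral approximant) agree on [+voice], [-nasal], [-syllabic], [-labial]. They differ on [dorsal] (/ʎ/ [+], /l/ [-]).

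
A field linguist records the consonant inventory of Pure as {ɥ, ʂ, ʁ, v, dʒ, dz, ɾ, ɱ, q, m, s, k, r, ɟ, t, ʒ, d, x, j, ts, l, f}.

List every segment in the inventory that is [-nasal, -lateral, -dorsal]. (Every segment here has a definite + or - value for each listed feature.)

ʂ, v, dʒ, dz, ɾ, s, r, t, ʒ, d, ts, f

Eliminate segments failing any feature: /ɥ, ʁ, q, k, ɟ, x, j/ are [+dorsal]; /ɱ, m/ are [+nasal]; /l/ is [+lateral]. The remaining /ʂ, v, dʒ, dz, ɾ, s, r, t, ʒ, d, ts, f/ satisfy [-nasal], [-lateral], [-dorsal].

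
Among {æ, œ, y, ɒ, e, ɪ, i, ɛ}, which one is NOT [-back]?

/ɒ/ is the low back rounded vowel, which is [+back]; the rest — /œ, e, ɛ, ɪ, y, i, æ/ — are [-back].

ɒ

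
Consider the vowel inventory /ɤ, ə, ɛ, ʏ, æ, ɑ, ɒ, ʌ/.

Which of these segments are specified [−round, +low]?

æ, ɑ

Checking each segment against [−round], [+low]: /æ/ (low front unrounded vowel), /ɑ/ (low back unrounded vowel) satisfy every feature; every other segment in the inventory fails at least one.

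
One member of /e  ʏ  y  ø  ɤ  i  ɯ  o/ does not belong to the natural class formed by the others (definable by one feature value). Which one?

/e, o, ɤ, i, y, ø, ɯ/ are all [+tense], but /ʏ/ (high front rounded lax vowel) is [-tense]. No other single segment can be removed to leave a set sharing one feature value that the removed segment lacks, so /ʏ/ is the odd one out.

ʏ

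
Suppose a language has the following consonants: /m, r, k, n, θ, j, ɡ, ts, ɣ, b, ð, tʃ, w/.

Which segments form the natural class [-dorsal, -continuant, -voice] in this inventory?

ts, tʃ

Checking each segment against [-dorsal], [-continuant], [-voice]: /ts/ (voiceless alveolar affricate), /tʃ/ (voiceless postalveolar affricate) satisfy every feature; every other segment in the inventory fails at least one.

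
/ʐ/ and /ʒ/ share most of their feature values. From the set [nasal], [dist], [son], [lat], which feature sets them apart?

[distributed]

The two segments share [−nasal], [−sonorant], [−lateral]. The only feature from the list on which they differ: /ʐ/ is [−distributed] while /ʒ/ is [+distributed].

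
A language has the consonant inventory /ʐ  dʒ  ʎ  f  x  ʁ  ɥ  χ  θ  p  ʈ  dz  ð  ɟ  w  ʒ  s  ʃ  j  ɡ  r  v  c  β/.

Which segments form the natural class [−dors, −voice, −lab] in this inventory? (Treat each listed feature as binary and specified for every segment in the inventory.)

Checking each segment against [−dorsal], [−voice], [−labial]: /θ/ (voiceless dental fricative), /ʈ/ (voiceless retroflex stop), /s/ (voiceless alveolar fricative), /ʃ/ (voiceless postalveolar fricative) satisfy every feature; every other segment in the inventory fails at least one.

θ, ʈ, s, ʃ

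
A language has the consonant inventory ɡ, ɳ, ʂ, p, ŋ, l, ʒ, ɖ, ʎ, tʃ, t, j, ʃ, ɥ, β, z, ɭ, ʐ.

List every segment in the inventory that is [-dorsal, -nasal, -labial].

Checking each segment against [-dorsal], [-nasal], [-labial]: /ʂ/ (voiceless retroflex fricative), /l/ (alveolar lateral approximant), /ʒ/ (voiced postalveolar fricative), /ɖ/ (voiced retroflex stop), /tʃ/ (voiceless postalveolar affricate), /t/ (voiceless alveolar stop), among others, satisfy every feature; every other segment in the inventory fails at least one.

ʂ, l, ʒ, ɖ, tʃ, t, ʃ, z, ɭ, ʐ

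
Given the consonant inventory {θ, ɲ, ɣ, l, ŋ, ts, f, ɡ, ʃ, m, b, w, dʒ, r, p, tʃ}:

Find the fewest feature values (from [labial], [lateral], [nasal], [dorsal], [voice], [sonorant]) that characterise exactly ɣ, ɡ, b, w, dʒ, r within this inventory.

[+voice, -nasal, -lateral]

Every target segment is [+voice], [-nasal], [-lateral]; each remaining inventory member fails at least one of these. Each conjunct is needed — [-nasal, -lateral] alone would also admit /θ, ts, f, ʃ, …/; [+voice, -lateral] alone would also admit /ɲ, ŋ, m/; [+voice, -nasal] alone would also admit /l/ — and no other combination of two listed features has exactly this extension, so three is the minimum.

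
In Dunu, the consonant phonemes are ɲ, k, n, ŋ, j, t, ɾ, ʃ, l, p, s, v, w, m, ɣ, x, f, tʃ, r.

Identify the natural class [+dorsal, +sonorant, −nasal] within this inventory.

j, w

Eliminate segments failing any feature: /ɲ, ŋ/ are [+nasal]; /k, ɣ, x/ are [−sonorant]; /n, t, ɾ, ʃ, l, p, s, v, m, f, tʃ, r/ are [−dorsal]. The remaining /j, w/ satisfy [+dorsal], [+sonorant], [−nasal].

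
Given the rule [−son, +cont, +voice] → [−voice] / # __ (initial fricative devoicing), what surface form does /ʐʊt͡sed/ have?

The only segment in the rule's environment that also matches [−son, +cont, +voice] is /ʐ/. Applying [−voice] turns the voiced retroflex fricative into /ʂ/ (voiceless retroflex fricative), giving [ʂʊt͡sed].

[ʂʊt͡sed]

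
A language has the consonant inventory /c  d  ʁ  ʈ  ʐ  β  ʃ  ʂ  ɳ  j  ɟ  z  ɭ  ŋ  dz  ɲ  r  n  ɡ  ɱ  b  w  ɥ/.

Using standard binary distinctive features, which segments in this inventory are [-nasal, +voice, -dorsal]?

Among the inventory, the [-nasal] segments are /c, d, ʁ, ʈ, ʐ, β, ʃ, ʂ, j, ɟ, z, ɭ, dz, r, ɡ, b, w, ɥ/.
Then [+voice] gives /d, ʁ, ʐ, β, j, ɟ, z, ɭ, dz, r, ɡ, b, w, ɥ/.
Of those, [-dorsal] leaves /d, ʐ, β, z, ɭ, dz, r, b/.

d, ʐ, β, z, ɭ, dz, r, b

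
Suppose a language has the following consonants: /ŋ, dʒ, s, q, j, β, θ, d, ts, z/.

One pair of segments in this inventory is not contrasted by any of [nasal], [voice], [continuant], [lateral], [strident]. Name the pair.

On the given features, /β/ and /j/ have an identical profile: [-nasal], [+voice], [+continuant], [-lateral], [-strident]. No other two segments in the inventory coincide on all 5 features. (They do differ in [sonorant], [labial] and [dorsal], which are not among the given features.)

β, j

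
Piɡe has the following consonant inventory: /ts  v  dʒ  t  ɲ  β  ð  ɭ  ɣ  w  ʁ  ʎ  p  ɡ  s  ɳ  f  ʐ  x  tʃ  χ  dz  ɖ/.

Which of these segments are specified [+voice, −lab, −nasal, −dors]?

dʒ, ð, ɭ, ʐ, dz, ɖ

Eliminate segments failing any feature: /ts, t, p, s, f, x, tʃ, χ/ are [−voice]; /v, β, w/ are [+labial]; /ɲ, ɳ/ are [+nasal]; /ɣ, ʁ, ʎ, ɡ/ are [+dorsal]. The remaining /dʒ, ð, ɭ, ʐ, dz, ɖ/ satisfy [+voice], [−labial], [−nasal], [−dorsal].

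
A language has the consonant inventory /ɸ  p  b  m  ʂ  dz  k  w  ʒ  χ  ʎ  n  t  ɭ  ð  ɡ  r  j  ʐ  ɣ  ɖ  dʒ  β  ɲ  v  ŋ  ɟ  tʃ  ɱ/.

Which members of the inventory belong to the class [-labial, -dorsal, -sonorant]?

ʂ, dz, ʒ, t, ð, ʐ, ɖ, dʒ, tʃ

Checking each segment against [-labial], [-dorsal], [-sonorant]: /ʂ/ (voiceless retroflex fricative), /dz/ (voiced alveolar affricate), /ʒ/ (voiced postalveolar fricative), /t/ (voiceless alveolar stop), /ð/ (voiced dental fricative), /ʐ/ (voiced retroflex fricative), among others, satisfy every feature; every other segment in the inventory fails at least one.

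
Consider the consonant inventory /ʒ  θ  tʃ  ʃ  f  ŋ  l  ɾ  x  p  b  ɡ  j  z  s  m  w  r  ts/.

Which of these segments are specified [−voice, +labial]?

Eliminate segments failing any feature: /ʒ, ŋ, l, ɾ, b, ɡ, j, z, m, w, r/ are [+voice]; /θ, tʃ, ʃ, x, s, ts/ are [−labial]. The remaining /f, p/ satisfy [−voice], [+labial].

f, p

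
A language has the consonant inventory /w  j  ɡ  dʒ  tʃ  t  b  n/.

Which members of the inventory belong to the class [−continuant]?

The feature [continuant] marks segments produced without complete oral closure. In this inventory /ɡ, dʒ, tʃ, t, b, n/ lack that property, so they are [−continuant]; /w, j/ are [+continuant].

ɡ, dʒ, tʃ, t, b, n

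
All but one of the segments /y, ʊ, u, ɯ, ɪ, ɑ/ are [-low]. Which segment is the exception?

Every segment except /ɑ/ is [-low]. /ɑ/ (low back unrounded vowel) is [+low], so it is the exception.

ɑ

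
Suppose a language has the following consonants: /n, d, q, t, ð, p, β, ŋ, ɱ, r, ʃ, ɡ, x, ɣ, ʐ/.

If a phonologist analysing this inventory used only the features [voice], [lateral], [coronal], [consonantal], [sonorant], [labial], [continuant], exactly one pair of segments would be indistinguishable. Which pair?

Both /ʐ/ and /ð/ are [+voice], [−lateral], [+coronal], [+consonantal], [−sonorant], [−labial], [+continuant]. Since the list omits [strident], [anterior] and [distributed] — which do distinguish the voiced retroflex fricative from the voiced dental fricative — this pair collapses; all other pairs remain distinct.

ʐ, ð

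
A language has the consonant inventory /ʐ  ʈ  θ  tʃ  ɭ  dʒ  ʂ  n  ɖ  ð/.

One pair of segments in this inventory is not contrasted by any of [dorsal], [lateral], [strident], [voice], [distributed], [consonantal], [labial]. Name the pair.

Both /ɖ/ and /n/ are [-dorsal], [-lateral], [-strident], [+voice], [-distributed], [+consonantal], [-labial]. Since the list omits [sonorant], [nasal] and [anterior] — which do distinguish the voiced retroflex stop from the alveolar nasal — this pair collapses; all other pairs remain distinct.

ɖ, n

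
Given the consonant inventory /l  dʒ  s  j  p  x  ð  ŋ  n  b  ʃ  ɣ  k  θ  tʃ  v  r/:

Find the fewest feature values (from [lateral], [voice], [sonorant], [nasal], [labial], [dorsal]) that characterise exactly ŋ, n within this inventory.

[+nasal]

Every target segment is [+nasal] and no other inventory member is, so one feature is enough.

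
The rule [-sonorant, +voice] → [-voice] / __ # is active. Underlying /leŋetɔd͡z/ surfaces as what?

The only segment in the rule's environment that also matches [-sonorant, +voice] is /d͡z/. Applying [-voice] turns the voiced alveolar affricate into /t͡s/ (voiceless alveolar affricate), giving [leŋetɔt͡s].

[leŋetɔt͡s]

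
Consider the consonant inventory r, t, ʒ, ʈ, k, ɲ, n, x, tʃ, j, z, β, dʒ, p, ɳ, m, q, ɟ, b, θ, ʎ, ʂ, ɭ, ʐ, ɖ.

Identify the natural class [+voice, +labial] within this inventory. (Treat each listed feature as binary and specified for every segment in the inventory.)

Eliminate segments failing any feature: /r, ʒ, ɲ, n, j, z, dʒ, ɳ, ɟ, ʎ, ɭ, ʐ, ɖ/ are [-labial]; /t, ʈ, k, x, tʃ, p, q, θ, ʂ/ are [-voice]. The remaining /β, m, b/ satisfy [+voice], [+labial].

β, m, b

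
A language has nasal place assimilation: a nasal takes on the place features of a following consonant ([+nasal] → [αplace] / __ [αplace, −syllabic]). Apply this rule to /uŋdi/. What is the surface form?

[undi]

/ŋ/ sits before the [+coronal] consonant /d/, so it takes on [+coronal] and surfaces as /n/. The rest of the form is unaffected: [undi].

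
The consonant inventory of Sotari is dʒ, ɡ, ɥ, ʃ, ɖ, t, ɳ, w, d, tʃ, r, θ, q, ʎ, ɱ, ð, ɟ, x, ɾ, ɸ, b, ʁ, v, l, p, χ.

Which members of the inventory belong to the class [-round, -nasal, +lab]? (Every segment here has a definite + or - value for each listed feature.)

ɸ, b, v, p

Eliminate segments failing any feature: /dʒ, ɡ, ʃ, ɖ, t, d, tʃ, r, θ, q, ʎ, ð, ɟ, x, ɾ, ʁ, l, χ/ are [-labial]; /ɥ, w/ are [+round]; /ɳ, ɱ/ are [+nasal]. The remaining /ɸ, b, v, p/ satisfy [-round], [-nasal], [+labial].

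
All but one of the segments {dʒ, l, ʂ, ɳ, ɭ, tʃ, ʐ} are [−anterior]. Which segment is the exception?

Every segment except /l/ is [−anterior]. /l/ (alveolar lateral approximant) is [+anterior], so it is the exception.

l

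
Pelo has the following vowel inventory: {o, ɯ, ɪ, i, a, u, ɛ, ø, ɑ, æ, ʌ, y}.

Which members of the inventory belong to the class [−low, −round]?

ɯ, ɪ, i, ɛ, ʌ

Eliminate segments failing any feature: /o, u, ø, y/ are [+round]; /a, ɑ, æ/ are [+low]. The remaining /ɯ, ɪ, i, ɛ, ʌ/ satisfy [−low], [−round].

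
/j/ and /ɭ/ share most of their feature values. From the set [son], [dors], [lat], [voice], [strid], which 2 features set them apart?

[lateral], [dorsal]

The two segments share [+sonorant], [+voice], [-strident]. The only features from the list on which they differ: /j/ is [-lateral] while /ɭ/ is [+lateral]; /j/ is [+dorsal] while /ɭ/ is [-dorsal].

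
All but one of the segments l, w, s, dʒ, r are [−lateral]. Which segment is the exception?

/l/ is the alveolar lateral approximant, which is [+lateral]; the rest — /r, dʒ, w, s/ — are [−lateral].

l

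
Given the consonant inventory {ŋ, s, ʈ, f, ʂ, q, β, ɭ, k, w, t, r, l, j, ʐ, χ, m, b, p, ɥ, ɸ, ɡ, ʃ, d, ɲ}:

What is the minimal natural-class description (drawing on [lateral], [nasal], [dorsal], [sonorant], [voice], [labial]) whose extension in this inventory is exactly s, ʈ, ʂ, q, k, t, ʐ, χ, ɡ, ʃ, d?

The class [-sonorant], [-labial] has exactly /s, ʈ, ʂ, q, k, t, ʐ, χ, ɡ, ʃ, d/ as its extension in this inventory. No smaller conjunction from the listed features achieves this: [-labial] alone would also admit /ŋ, ɭ, r, l, …/; [-sonorant] alone would also admit /f, β, b, p, …/; and checking the remaining single features turns up none with this extension.

[-sonorant, -labial]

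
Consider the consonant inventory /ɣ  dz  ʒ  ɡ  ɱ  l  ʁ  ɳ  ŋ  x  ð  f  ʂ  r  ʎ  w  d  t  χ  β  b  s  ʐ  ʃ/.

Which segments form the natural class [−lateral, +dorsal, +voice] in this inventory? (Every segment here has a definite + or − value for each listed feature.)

ɣ, ɡ, ʁ, ŋ, w

Eliminate segments failing any feature: /dz, ʒ, ɱ, ɳ, ð, f, ʂ, r, d, t, β, b, s, ʐ, ʃ/ are [−dorsal]; /l, ʎ/ are [+lateral]; /x, χ/ are [−voice]. The remaining /ɣ, ɡ, ʁ, ŋ, w/ satisfy [−lateral], [+dorsal], [+voice].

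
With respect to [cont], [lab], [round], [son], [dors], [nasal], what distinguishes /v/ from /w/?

The two segments share [+continuant], [+labial], [-nasal]. The only features from the list on which they differ: /v/ is [-sonorant] while /w/ is [+sonorant]; /v/ is [-round] while /w/ is [+round]; /v/ is [-dorsal] while /w/ is [+dorsal].

[sonorant], [round], [dorsal]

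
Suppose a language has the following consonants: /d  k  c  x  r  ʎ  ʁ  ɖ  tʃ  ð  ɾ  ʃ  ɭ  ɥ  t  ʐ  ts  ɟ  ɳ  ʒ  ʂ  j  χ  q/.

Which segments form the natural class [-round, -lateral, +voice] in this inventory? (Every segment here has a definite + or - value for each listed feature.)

The [-round] segments are /d, k, c, x, r, ʎ, ʁ, ɖ, tʃ, ð, ɾ, ʃ, ɭ, t, ʐ, ts, ɟ, ɳ, ʒ, ʂ, j, χ, q/.
Then [-lateral] gives /d, k, c, x, r, ʁ, ɖ, tʃ, ð, ɾ, ʃ, t, ʐ, ts, ɟ, ɳ, ʒ, ʂ, j, χ, q/.
Intersecting with [+voice] leaves /d, r, ʁ, ɖ, ð, ɾ, ʐ, ɟ, ɳ, ʒ, j/.

d, r, ʁ, ɖ, ð, ɾ, ʐ, ɟ, ɳ, ʒ, j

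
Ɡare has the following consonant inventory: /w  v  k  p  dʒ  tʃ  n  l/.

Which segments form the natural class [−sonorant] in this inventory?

v, k, p, dʒ, tʃ

The feature [sonorant] marks segments produced without turbulent airflow (nasals, liquids, glides, vowels). In this inventory /v, k, p, dʒ, tʃ/ lack that property, so they are [−sonorant]; /w, n, l/ are [+sonorant].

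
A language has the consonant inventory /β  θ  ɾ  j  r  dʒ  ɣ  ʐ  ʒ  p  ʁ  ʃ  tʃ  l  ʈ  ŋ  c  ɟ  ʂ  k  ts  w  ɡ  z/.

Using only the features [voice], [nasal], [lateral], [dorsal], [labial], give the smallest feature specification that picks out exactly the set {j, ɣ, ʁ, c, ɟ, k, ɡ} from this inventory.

[−nasal, −labial, +dorsal]

/j, ɣ, ʁ, c, ɟ, k, ɡ/ are all [−nasal], [−labial], [+dorsal], and no other segment in the inventory matches all three values. Dropping any one of them over-generates: [−labial, +dorsal] alone would also admit /ŋ/; [−nasal, +dorsal] alone would also admit /w/; [−nasal, −labial] alone would also admit /θ, ɾ, r, dʒ, …/. No other combination of two listed features picks out exactly this set either, so fewer than three features will not do.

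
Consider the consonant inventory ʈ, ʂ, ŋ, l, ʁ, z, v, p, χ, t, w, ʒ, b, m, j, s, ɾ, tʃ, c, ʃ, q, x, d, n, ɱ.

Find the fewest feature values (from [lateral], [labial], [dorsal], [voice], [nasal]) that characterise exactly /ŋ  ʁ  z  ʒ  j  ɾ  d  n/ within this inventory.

The class [+voice], [-lateral], [-labial] has exactly /ŋ, ʁ, z, ʒ, j, ɾ, d, n/ as its extension in this inventory. No smaller conjunction from the listed features achieves this: [-lateral, -labial] alone would also admit /ʈ, ʂ, χ, t, …/; [+voice, -labial] alone would also admit /l/; [+voice, -lateral] alone would also admit /v, w, b, m, …/; and checking the remaining two-feature bundles turns up none with this extension.

[+voice, -lateral, -labial]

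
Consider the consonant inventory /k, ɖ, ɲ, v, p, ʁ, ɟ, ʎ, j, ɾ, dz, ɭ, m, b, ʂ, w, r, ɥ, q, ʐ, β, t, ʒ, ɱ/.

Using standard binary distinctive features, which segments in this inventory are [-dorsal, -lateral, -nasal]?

ɖ, v, p, ɾ, dz, b, ʂ, r, ʐ, β, t, ʒ

Checking each segment against [-dorsal], [-lateral], [-nasal]: /ɖ/ (voiced retroflex stop), /v/ (voiced labiodental fricative), /p/ (voiceless bilabial stop), /ɾ/ (alveolar tap), /dz/ (voiced alveolar affricate), /b/ (voiced bilabial stop), among others, satisfy every feature; every other segment in the inventory fails at least one.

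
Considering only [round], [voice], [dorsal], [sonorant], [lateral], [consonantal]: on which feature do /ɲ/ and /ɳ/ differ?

/ɲ/ is the palatal nasal and /ɳ/ is the retroflex nasal. Both are [−round], [+voice], [+sonorant], [−lateral], [+consonantal]. /ɲ/ is [+dorsal] while /ɳ/ is [−dorsal], so the distinguishing feature is [dorsal].

[dorsal]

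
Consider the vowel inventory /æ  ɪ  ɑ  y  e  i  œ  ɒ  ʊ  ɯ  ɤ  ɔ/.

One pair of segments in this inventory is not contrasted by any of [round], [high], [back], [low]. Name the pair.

i, ɪ

/i/ (high front unrounded tense vowel) and /ɪ/ (high front unrounded lax vowel) are both [-round], [+high], [-back], [-low], so none of the listed features separates them. (They do differ in [tense], which is not among the given features.) Every other pair in the inventory differs on at least one listed feature.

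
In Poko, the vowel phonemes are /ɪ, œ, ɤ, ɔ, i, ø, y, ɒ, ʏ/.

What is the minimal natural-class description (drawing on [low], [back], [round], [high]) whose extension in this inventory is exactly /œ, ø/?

[−high, −back]

Every target segment is [−high], [−back]; each remaining inventory member fails at least one of these. Each conjunct is needed — [−back] alone would also admit /ɪ, i, y, ʏ/; [−high] alone would also admit /ɤ, ɔ, ɒ/ — and no other single listed feature has exactly this extension, so two is the minimum.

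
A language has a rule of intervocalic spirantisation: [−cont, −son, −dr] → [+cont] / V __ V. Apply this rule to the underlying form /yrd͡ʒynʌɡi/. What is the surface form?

[yrd͡ʒynʌɣi]

Only /ɡ/ occurs between two vowels (/ʌ/ __ /i/) and matches the structural description. It is a voiced velar stop, so [−cont, −son, −dr] holds; changing it to [+continuant] with all other features held fixed yields /ɣ/ (voiced velar fricative). No other segment meets both the structural description and the environment, so the output is [yrd͡ʒynʌɣi].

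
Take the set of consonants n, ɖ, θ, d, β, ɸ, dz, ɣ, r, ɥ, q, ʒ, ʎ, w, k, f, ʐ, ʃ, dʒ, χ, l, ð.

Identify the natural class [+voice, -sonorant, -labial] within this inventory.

ɖ, d, dz, ɣ, ʒ, ʐ, dʒ, ð

Eliminate segments failing any feature: /n, r, ɥ, ʎ, w, l/ are [+sonorant]; /θ, ɸ, q, k, f, ʃ, χ/ are [-voice]; /β/ is [+labial]. The remaining /ɖ, d, dz, ɣ, ʒ, ʐ, dʒ, ð/ satisfy [+voice], [-sonorant], [-labial].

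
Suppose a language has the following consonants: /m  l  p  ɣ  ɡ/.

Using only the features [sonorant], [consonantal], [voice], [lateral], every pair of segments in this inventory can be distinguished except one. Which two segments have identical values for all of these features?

ɡ, ɣ

Both /ɡ/ and /ɣ/ are [−sonorant], [+consonantal], [+voice], [−lateral]. Since the list omits [continuant] — which does distinguish the voiced velar stop from the voiced velar fricative — this pair collapses; all other pairs remain distinct.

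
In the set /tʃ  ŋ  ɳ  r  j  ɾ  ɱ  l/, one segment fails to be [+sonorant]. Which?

tʃ

Every segment except /tʃ/ is [+sonorant]. /tʃ/ (voiceless postalveolar affricate) is [-sonorant], so it is the exception.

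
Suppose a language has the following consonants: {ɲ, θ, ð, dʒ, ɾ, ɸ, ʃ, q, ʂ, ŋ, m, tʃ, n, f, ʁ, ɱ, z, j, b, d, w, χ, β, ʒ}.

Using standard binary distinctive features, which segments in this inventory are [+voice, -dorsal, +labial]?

m, ɱ, b, β

Eliminate segments failing any feature: /ɲ, ŋ, ʁ, j, w/ are [+dorsal]; /θ, ɸ, ʃ, q, ʂ, tʃ, f, χ/ are [-voice]; /ð, dʒ, ɾ, n, z, d, ʒ/ are [-labial]. The remaining /m, ɱ, b, β/ satisfy [+voice], [-dorsal], [+labial].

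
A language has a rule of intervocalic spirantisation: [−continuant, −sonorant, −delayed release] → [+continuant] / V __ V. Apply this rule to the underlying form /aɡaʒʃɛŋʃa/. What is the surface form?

[aɣaʒʃɛŋʃa]

/ɡ/ satisfies [−continuant, −sonorant, −delayed release] and sits in V __ V. The [+continuant] counterpart of the voiced velar stop is /ɣ/. Other segments in /aɡaʒʃɛŋʃa/ either fail the structural description or are not in the environment, so the surface form is [aɣaʒʃɛŋʃa].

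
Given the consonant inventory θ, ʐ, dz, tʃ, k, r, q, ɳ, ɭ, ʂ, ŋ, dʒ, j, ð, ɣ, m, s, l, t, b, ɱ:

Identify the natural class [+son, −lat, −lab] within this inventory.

r, ɳ, ŋ, j

Eliminate segments failing any feature: /θ, ʐ, dz, tʃ, k, q, ʂ, dʒ, ð, ɣ, s, t, b/ are [−sonorant]; /ɭ, l/ are [+lateral]; /m, ɱ/ are [+labial]. The remaining /r, ɳ, ŋ, j/ satisfy [+sonorant], [−lateral], [−labial].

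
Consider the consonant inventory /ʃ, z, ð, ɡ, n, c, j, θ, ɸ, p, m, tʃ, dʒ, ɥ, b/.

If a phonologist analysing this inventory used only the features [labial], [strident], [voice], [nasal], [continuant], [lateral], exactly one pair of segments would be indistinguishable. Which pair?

/j/ (palatal glide) and /ð/ (voiced dental fricative) are both [−labial], [−strident], [+voice], [−nasal], [+continuant], [−lateral], so none of the listed features separates them. (They do differ in [sonorant] and [dorsal], which are not among the given features.) Every other pair in the inventory differs on at least one listed feature.

j, ð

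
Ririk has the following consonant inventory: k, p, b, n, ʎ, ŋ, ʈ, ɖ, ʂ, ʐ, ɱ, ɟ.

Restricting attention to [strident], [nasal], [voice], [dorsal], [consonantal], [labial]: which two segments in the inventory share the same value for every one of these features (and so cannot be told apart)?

ɟ, ʎ

On the given features, /ɟ/ and /ʎ/ have an identical profile: [-strident], [-nasal], [+voice], [+dorsal], [+consonantal], [-labial]. No other two segments in the inventory coincide on all 6 features. (They do differ in [sonorant] and [lateral], which are not among the given features.)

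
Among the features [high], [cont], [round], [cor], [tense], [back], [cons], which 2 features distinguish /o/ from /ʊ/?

/o/ is the mid back rounded tense vowel and /ʊ/ is the high back rounded lax vowel. Both are [+continuant], [+round], [-coronal], [+back], [-consonantal]. /o/ is [-high] while /ʊ/ is [+high]; /o/ is [+tense] while /ʊ/ is [-tense], so the distinguishing features are [high], [tense].

[high], [tense]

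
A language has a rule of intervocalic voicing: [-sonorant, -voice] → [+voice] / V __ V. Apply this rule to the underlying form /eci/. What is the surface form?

The only segment in the rule's environment that also matches [-sonorant, -voice] is /c/. Applying [+voice] turns the voiceless palatal stop into /ɟ/ (voiced palatal stop), giving [eɟi].

[eɟi]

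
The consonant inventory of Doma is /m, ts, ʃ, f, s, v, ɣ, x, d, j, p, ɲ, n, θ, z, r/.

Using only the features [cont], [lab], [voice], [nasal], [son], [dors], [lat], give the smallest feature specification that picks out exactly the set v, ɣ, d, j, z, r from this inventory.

The class [+voice], [-nasal] has exactly /v, ɣ, d, j, z, r/ as its extension in this inventory. No smaller conjunction from the listed features achieves this: [-nasal] alone would also admit /ts, ʃ, f, s, …/; [+voice] alone would also admit /m, ɲ, n/; and checking the remaining single features turns up none with this extension.

[+voice, -nasal]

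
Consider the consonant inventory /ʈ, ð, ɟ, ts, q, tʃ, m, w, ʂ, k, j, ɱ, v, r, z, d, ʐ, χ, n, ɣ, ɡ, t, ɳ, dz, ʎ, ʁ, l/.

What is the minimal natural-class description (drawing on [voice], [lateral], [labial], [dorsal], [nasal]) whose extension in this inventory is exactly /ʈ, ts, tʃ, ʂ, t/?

Every target segment is [-voice], [-dorsal]; each remaining inventory member fails at least one of these. Each conjunct is needed — [-dorsal] alone would also admit /ð, m, ɱ, v, …/; [-voice] alone would also admit /q, k, χ/ — and no other single listed feature has exactly this extension, so two is the minimum.

[-voice, -dorsal]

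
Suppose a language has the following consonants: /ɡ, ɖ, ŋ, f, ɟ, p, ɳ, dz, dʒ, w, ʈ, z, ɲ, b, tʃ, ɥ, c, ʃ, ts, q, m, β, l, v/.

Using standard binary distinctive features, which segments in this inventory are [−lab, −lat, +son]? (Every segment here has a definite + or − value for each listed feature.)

Eliminate segments failing any feature: /ɡ, ɖ, ɟ, dz, dʒ, ʈ, z, tʃ, c, ʃ, ts, q/ are [−sonorant]; /f, p, w, b, ɥ, m, β, v/ are [+labial]; /l/ is [+lateral]. The remaining /ŋ, ɳ, ɲ/ satisfy [−labial], [−lateral], [+sonorant].

ŋ, ɳ, ɲ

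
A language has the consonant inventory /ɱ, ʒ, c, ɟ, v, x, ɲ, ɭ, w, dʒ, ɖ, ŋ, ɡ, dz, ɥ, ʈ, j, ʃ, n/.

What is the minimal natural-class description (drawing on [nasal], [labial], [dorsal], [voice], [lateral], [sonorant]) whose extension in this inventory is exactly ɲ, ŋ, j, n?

/ɲ, ŋ, j, n/ are all [+sonorant], [−lateral], [−labial], and no other segment in the inventory matches all three values. Dropping any one of them over-generates: [−lateral, −labial] alone would also admit /ʒ, c, ɟ, x, …/; [+sonorant, −labial] alone would also admit /ɭ/; [+sonorant, −lateral] alone would also admit /ɱ, w, ɥ/. No other combination of two listed features picks out exactly this set either, so fewer than three features will not do.

[+sonorant, −lateral, −labial]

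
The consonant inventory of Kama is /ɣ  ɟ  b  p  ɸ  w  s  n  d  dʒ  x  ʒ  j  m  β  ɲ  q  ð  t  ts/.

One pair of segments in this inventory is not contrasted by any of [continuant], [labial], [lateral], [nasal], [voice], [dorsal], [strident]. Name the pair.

j, ɣ

/j/ (palatal glide) and /ɣ/ (voiced velar fricative) are both [+continuant], [−labial], [−lateral], [−nasal], [+voice], [+dorsal], [−strident], so none of the listed features separates them. (They do differ in [sonorant] and [back], which are not among the given features.) Every other pair in the inventory differs on at least one listed feature.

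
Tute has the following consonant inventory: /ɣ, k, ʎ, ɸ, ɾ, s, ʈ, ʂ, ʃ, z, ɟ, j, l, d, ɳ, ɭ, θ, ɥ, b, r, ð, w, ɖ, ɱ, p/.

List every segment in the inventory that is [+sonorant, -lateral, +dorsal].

Checking each segment against [+sonorant], [-lateral], [+dorsal]: /j/ (palatal glide), /ɥ/ (labial-palatal glide), /w/ (labial-velar glide) satisfy every feature; every other segment in the inventory fails at least one.

j, ɥ, w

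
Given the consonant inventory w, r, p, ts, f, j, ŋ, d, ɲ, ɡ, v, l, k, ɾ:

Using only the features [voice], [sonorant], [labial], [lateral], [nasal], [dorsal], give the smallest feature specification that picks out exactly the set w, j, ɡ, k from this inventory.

[−nasal, +dorsal]

The class [−nasal], [+dorsal] has exactly /w, j, ɡ, k/ as its extension in this inventory. No smaller conjunction from the listed features achieves this: [+dorsal] alone would also admit /ŋ, ɲ/; [−nasal] alone would also admit /r, p, ts, f, …/; and checking the remaining single features turns up none with this extension.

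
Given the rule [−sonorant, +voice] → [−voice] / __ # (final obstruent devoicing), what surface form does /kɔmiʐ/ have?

The only segment in the rule's environment that also matches [−sonorant, +voice] is /ʐ/. Applying [−voice] turns the voiced retroflex fricative into /ʂ/ (voiceless retroflex fricative), giving [kɔmiʂ].

[kɔmiʂ]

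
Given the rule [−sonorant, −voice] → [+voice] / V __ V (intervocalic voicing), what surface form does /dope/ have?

/p/ satisfies [−sonorant, −voice] and sits in V __ V. The [+voice] counterpart of the voiceless bilabial stop is /b/. Other segments in /dope/ either fail the structural description or are not in the environment, so the surface form is [dobe].

[dobe]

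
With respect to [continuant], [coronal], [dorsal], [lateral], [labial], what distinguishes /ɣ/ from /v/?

[labial], [dorsal]

The two segments share [+continuant], [−coronal], [−lateral]. The only features from the list on which they differ: /ɣ/ is [−labial] while /v/ is [+labial]; /ɣ/ is [+dorsal] while /v/ is [−dorsal].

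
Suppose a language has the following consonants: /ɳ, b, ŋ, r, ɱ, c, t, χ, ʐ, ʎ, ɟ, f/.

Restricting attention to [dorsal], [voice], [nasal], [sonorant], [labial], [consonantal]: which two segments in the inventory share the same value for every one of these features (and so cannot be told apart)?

/χ/ (voiceless uvular fricative) and /c/ (voiceless palatal stop) are both [+dorsal], [−voice], [−nasal], [−sonorant], [−labial], [+consonantal], so none of the listed features separates them. (They do differ in [continuant], [high] and [back], which are not among the given features.) Every other pair in the inventory differs on at least one listed feature.

χ, c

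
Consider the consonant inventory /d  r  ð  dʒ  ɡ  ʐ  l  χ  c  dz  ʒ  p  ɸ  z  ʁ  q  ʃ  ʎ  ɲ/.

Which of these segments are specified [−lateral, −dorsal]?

d, r, ð, dʒ, ʐ, dz, ʒ, p, ɸ, z, ʃ

Eliminate segments failing any feature: /ɡ, χ, c, ʁ, q, ɲ/ are [+dorsal]; /l, ʎ/ are [+lateral]. The remaining /d, r, ð, dʒ, ʐ, dz, ʒ, p, ɸ, z, ʃ/ satisfy [−lateral], [−dorsal].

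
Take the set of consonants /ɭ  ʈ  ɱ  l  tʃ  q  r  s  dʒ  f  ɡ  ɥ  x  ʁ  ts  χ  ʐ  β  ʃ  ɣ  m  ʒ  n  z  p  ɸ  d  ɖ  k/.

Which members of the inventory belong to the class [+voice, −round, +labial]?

Checking each segment against [+voice], [−round], [+labial]: /ɱ/ (labiodental nasal), /β/ (voiced bilabial fricative), /m/ (bilabial nasal) satisfy every feature; every other segment in the inventory fails at least one.

ɱ, β, m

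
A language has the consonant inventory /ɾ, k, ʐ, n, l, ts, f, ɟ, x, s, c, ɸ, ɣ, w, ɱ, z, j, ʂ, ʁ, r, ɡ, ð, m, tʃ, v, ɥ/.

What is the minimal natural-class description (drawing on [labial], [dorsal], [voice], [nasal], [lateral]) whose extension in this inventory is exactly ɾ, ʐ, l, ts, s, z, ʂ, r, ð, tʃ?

[-nasal, -labial, -dorsal]

The class [-nasal], [-labial], [-dorsal] has exactly /ɾ, ʐ, l, ts, s, z, ʂ, r, ð, tʃ/ as its extension in this inventory. No smaller conjunction from the listed features achieves this: [-labial, -dorsal] alone would also admit /n/; [-nasal, -dorsal] alone would also admit /f, ɸ, v/; [-nasal, -labial] alone would also admit /k, ɟ, x, c, …/; and checking the remaining two-feature bundles turns up none with this extension.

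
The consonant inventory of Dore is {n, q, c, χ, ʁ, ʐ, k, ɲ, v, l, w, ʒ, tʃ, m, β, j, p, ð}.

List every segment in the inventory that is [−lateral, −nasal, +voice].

ʁ, ʐ, v, w, ʒ, β, j, ð

Checking each segment against [−lateral], [−nasal], [+voice]: /ʁ/ (voiced uvular fricative), /ʐ/ (voiced retroflex fricative), /v/ (voiced labiodental fricative), /w/ (labial-velar glide), /ʒ/ (voiced postalveolar fricative), /β/ (voiced bilabial fricative), among others, satisfy every feature; every other segment in the inventory fails at least one.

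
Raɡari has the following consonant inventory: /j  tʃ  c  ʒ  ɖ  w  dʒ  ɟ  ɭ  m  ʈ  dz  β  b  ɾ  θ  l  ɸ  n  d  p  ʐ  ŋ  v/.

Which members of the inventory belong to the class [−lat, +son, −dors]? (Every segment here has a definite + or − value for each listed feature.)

Eliminate segments failing any feature: /j, w, ŋ/ are [+dorsal]; /tʃ, c, ʒ, ɖ, dʒ, ɟ, ʈ, dz, β, b, θ, ɸ, d, p, ʐ, v/ are [−sonorant]; /ɭ, l/ are [+lateral]. The remaining /m, ɾ, n/ satisfy [−lateral], [+sonorant], [−dorsal].

m, ɾ, n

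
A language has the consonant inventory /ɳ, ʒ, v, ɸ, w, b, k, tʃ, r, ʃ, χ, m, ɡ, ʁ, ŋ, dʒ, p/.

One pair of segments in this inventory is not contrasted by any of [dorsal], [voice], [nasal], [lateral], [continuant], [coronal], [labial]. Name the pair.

ʒ, r

Both /ʒ/ and /r/ are [−dorsal], [+voice], [−nasal], [−lateral], [+continuant], [+coronal], [−labial]. Since the list omits [sonorant], [strident] and [anterior] — which do distinguish the voiced postalveolar fricative from the alveolar trill — this pair collapses; all other pairs remain distinct.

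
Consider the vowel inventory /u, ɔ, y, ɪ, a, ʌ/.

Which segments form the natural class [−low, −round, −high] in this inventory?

Checking each segment against [−low], [−round], [−high]: /ʌ/ (mid back unrounded lax vowel) satisfies every feature; every other segment in the inventory fails at least one.

ʌ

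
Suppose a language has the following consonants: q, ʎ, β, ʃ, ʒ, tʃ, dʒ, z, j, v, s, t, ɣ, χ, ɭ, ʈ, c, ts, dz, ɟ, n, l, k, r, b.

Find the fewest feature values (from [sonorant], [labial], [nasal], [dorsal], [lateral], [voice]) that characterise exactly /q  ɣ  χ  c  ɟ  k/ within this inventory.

[-sonorant, +dorsal]

The class [-sonorant], [+dorsal] has exactly /q, ɣ, χ, c, ɟ, k/ as its extension in this inventory. No smaller conjunction from the listed features achieves this: [+dorsal] alone would also admit /ʎ, j/; [-sonorant] alone would also admit /β, ʃ, ʒ, tʃ, …/; and checking the remaining single features turns up none with this extension.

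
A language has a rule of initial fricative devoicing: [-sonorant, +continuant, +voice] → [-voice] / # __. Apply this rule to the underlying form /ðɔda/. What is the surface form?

Only the initial segment /ð/ is both word-initial and matches the structural description. It is a voiced dental fricative, so [-sonorant, +continuant, +voice] holds; changing it to [-voice] with all other features held fixed yields /θ/ (voiceless dental fricative). No other segment meets both the structural description and the environment, so the output is [θɔda].

[θɔda]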